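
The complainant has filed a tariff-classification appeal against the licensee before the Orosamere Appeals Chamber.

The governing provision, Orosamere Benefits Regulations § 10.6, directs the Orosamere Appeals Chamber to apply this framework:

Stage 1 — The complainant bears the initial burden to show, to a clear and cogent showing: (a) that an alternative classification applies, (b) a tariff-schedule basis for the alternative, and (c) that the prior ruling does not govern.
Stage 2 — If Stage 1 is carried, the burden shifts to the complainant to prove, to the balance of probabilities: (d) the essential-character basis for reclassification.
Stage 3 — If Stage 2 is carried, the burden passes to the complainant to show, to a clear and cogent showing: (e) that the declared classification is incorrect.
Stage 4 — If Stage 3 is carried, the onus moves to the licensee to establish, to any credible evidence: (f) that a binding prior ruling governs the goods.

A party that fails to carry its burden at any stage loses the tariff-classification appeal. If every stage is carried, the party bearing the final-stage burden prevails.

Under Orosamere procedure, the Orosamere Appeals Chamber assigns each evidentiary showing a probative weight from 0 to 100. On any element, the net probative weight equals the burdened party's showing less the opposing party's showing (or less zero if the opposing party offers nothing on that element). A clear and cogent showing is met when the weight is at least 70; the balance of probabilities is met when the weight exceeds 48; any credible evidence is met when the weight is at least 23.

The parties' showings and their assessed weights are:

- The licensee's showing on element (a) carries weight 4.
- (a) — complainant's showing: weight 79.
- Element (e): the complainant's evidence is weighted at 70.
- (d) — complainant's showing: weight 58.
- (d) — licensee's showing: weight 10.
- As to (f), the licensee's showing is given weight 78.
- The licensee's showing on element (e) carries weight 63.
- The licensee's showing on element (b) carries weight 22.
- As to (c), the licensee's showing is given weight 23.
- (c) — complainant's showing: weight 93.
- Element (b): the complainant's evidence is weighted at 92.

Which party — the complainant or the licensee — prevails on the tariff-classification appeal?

licensee

At Stage 1 the complainant must meet a clear and cogent showing (weight is at least 70): on (a) the weight is 79 less the opposing 4 gives net 75, which does reach 70, so (a) meets the standard; on (b) the weight is 92 less the opposing 22 gives net 70, ≥ 70, so (b) meets the standard; on (c) the weight is 93 less the opposing 23 gives net 70, ≥ 70, so (c) meets the standard.
  All elements met. The complainant retains the burden for Stage 2.
At Stage 2 the complainant must meet the balance of probabilities (weight exceeds 48): on (d) the weight is 58 less the opposing 10 gives net 48, which does not exceed 48, so (d) does not meet the standard.
  Not every element is met, so the complainant fails to carry Stage 2.
The licensee prevails.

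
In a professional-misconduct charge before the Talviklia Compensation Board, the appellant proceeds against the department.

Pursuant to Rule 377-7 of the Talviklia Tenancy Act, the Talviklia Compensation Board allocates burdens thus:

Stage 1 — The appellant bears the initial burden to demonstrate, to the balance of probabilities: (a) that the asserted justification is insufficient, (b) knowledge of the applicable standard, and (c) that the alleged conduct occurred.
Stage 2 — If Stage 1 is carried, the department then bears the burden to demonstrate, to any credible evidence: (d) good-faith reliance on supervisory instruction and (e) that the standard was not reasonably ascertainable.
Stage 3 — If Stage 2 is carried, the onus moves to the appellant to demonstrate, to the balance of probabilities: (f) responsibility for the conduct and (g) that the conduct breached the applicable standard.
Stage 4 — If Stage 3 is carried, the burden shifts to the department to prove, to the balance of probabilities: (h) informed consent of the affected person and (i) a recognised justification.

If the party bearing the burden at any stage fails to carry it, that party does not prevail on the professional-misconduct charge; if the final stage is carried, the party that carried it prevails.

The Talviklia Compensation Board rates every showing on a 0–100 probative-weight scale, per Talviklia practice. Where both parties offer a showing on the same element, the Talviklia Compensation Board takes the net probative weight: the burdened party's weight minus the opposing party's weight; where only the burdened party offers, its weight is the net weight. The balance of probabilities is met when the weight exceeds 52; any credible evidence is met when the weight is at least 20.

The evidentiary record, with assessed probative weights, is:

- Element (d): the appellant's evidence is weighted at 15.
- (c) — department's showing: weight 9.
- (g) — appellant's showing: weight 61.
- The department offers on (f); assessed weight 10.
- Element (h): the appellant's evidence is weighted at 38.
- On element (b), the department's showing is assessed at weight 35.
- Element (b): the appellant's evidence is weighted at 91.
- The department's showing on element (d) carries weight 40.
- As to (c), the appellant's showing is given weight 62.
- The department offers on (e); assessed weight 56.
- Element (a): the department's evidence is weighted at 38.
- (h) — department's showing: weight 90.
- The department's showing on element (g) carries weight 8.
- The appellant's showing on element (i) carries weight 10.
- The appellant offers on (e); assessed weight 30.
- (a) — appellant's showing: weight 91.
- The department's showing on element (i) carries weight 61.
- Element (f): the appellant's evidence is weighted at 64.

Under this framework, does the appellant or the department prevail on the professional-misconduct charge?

At Stage 1 the appellant must meet the balance of probabilities (weight exceeds 52): on (a) the weight is 91 less the opposing 38 gives net 53, which does exceed 52, so (a) meets the standard; on (b) the weight is 91 less the opposing 35 gives net 56, > 52, so (b) meets the standard; on (c) the weight is 62 less the opposing 9 gives net 53, which does exceed 52, so (c) meets the standard.
  The appellant carries Stage 1; the department now bears the burden.
At Stage 2 the department must meet any credible evidence (weight is at least 20): on (d) the weight is 40 less the opposing 15 gives net 25, which does reach 20, so (d) meets the standard; on (e) the weight is 56 less the opposing 30 gives net 26, ≥ 20, so (e) meets the standard.
  Stage 2 carried; the burden shifts to the appellant.
At Stage 3 the appellant must meet the balance of probabilities (weight exceeds 52): on (f) the weight is 64 less the opposing 10 gives net 54, which does exceed 52, so (f) meets the standard; on (g) the weight is 61 less the opposing 8 gives net 53, which does exceed 52, so (g) meets the standard.
  Stage 3 carried; the burden shifts to the department.
At Stage 4 the department must meet the balance of probabilities (weight exceeds 52): on (h) the weight is 90 less the opposing 38 gives net 52, which does not exceed 52, so (h) does not meet the standard; on (i) the weight is 61 less the opposing 10 gives net 51, which does not exceed 52, so (i) does not meet the standard.
  Not every element is met, so the department fails to carry Stage 4.
The analysis ends at Stage 4; the appellant prevails.

appellant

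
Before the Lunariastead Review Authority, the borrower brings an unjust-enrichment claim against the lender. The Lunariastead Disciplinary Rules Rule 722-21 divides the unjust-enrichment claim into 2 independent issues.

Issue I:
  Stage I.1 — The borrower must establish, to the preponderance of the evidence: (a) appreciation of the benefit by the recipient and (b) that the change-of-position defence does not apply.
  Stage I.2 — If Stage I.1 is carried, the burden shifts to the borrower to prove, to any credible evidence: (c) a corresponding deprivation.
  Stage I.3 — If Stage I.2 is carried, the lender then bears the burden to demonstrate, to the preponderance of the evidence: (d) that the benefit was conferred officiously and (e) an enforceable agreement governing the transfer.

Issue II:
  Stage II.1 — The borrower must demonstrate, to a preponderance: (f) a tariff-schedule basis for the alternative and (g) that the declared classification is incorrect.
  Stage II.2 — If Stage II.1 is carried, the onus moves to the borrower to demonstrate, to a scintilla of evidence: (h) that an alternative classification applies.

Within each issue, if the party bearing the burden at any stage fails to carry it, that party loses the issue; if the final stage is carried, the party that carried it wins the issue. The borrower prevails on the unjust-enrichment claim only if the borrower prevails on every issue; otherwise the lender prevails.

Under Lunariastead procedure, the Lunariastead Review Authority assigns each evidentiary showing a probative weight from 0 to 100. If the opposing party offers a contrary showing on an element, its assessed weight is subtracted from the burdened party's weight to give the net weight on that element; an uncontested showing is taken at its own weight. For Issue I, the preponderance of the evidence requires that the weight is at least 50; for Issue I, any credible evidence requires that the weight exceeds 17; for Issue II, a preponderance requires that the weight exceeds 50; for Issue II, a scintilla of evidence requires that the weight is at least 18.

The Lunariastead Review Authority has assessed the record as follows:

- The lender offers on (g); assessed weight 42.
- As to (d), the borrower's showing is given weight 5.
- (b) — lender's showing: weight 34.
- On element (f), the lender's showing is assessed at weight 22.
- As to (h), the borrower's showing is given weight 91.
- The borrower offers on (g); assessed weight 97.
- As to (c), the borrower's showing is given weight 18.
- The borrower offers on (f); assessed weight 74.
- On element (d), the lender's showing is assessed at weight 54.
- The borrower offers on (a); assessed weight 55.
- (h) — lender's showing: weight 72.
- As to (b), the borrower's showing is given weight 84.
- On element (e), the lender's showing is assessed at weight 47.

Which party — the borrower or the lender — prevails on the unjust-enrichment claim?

borrower

— Issue I —
Stage I.1 — burden on borrower; standard: the preponderance of the evidence (weight is at least 50).
    (a): 55 ≥ 50 [met]
    (b): 84 − 34 = 50 ≥ 50 [met]
  All elements met. The borrower retains the burden for Stage I.2.
Stage I.2 — burden on borrower; standard: any credible evidence (weight exceeds 17).
    (c): 18 > 17 [met]
  Stage I.2 carried; the burden shifts to the lender.
Stage I.3 — burden on lender; standard: the preponderance of the evidence (weight is at least 50).
    (d): 54 − 5 = 49 < 50 [not met]
    (e): 47 < 50 [not met]
  Stage I.3 not carried; the lender fails its burden.
The borrower prevails on this issue.
— Issue II —
Stage II.1 — burden on borrower; standard: a preponderance (weight exceeds 50).
    (f): 74 − 22 = 52 > 50 [met]
    (g): 97 − 42 = 55 > 50 [met]
  Stage II.1 is satisfied; the borrower continues to bear the burden.
Stage II.2 — burden on borrower; standard: a scintilla of evidence (weight is at least 18).
    (h): 91 − 72 = 19 ≥ 18 [met]
  Stage II.2 carried; the final stage is satisfied.
With every stage satisfied, the borrower prevails on this issue.
Per-issue: Issue I → borrower; Issue II → borrower. The borrower must prevail on every issue; overall, the borrower prevails.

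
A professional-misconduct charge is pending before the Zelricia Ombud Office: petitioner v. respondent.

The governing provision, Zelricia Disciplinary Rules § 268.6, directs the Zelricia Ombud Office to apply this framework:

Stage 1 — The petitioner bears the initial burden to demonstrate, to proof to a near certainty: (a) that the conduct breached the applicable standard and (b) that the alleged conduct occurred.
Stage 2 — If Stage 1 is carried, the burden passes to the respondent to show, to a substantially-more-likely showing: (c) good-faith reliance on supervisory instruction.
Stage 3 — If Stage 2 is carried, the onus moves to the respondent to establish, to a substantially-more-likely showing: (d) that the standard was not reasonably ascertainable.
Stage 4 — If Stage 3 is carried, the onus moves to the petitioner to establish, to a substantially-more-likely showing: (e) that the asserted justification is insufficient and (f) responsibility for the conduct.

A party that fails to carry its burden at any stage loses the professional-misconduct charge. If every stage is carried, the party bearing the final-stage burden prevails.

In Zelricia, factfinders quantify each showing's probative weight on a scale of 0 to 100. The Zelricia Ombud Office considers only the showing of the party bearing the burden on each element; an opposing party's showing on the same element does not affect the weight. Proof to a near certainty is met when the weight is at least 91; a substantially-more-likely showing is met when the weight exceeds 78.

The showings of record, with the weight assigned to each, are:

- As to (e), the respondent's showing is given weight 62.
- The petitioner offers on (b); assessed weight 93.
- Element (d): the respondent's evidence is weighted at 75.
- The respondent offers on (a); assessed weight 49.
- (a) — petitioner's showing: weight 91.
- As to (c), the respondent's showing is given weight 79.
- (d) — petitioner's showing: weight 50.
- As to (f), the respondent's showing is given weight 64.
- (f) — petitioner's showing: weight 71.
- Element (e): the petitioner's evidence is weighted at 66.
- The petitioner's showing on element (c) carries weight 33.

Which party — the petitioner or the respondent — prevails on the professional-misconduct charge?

petitioner

Stage 1 (petitioner, proof to a near certainty, weight is at least 91): (a) 91 (respondent's 49 disregarded) ≥ 91 — meets; (b) 93 ≥ 91 — meets.
  All elements met. The burden passes to the respondent.
Stage 2 (respondent, a substantially-more-likely showing, weight exceeds 78): (c) 79 (petitioner's 33 disregarded) > 78 — meets.
  Stage 2 is satisfied; the respondent continues to bear the burden.
Stage 3 (respondent, a substantially-more-likely showing, weight exceeds 78): (d) 75 (petitioner's 50 disregarded) ≤ 78 — fails.
  Stage 3 not carried; the respondent fails its burden.
The petitioner prevails.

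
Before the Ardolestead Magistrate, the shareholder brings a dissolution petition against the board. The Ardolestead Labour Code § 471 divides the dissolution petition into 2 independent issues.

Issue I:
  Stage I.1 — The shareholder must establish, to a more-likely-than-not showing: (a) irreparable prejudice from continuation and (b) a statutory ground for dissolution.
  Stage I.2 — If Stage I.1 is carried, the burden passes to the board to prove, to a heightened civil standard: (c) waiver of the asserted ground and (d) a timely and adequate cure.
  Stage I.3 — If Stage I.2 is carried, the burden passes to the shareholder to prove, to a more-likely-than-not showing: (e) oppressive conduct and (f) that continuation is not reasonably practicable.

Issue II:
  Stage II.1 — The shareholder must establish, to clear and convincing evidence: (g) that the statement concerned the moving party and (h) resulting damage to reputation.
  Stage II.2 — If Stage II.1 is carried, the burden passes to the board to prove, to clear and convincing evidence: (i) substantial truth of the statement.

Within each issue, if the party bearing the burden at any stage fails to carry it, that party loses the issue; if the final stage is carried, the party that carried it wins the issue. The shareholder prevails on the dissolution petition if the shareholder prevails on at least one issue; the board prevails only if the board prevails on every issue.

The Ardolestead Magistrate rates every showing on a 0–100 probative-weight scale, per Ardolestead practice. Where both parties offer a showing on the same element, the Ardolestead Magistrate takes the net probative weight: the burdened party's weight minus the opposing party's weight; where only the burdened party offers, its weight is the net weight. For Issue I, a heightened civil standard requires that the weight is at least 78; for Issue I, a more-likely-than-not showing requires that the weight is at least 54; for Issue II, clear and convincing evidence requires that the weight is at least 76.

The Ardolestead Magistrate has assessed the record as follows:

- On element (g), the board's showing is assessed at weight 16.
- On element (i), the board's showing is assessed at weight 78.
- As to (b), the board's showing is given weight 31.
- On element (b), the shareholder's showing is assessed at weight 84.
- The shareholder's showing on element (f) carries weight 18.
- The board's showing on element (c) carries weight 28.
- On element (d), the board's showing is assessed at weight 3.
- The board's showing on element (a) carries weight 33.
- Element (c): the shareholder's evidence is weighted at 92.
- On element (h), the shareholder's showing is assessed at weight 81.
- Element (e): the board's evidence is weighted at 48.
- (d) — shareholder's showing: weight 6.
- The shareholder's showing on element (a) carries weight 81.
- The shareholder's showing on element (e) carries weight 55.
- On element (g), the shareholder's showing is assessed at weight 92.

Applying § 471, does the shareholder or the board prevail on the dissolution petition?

board

— Issue I —
Stage I.1 (shareholder, a more-likely-than-not showing, weight is at least 54): (a) net 81−33=48 < 54 — fails; (b) net 84−31=53 < 54 — fails.
  Not every element is met, so the shareholder fails to carry Stage I.1.
So the board prevails on this issue.
— Issue II —
Stage II.1 (shareholder, clear and convincing evidence, weight is at least 76): (g) net 92−16=76 ≥ 76 — meets; (h) 81 ≥ 76 — meets.
  All elements met. The burden passes to the board.
Stage II.2 (board, clear and convincing evidence, weight is at least 76): (i) 78 ≥ 76 — meets.
  Stage II.2 carried; the final stage is satisfied.
With every stage satisfied, the board prevails on this issue.
Per-issue: Issue I → board; Issue II → board. The shareholder must prevail on at least one issue; overall, the board prevails.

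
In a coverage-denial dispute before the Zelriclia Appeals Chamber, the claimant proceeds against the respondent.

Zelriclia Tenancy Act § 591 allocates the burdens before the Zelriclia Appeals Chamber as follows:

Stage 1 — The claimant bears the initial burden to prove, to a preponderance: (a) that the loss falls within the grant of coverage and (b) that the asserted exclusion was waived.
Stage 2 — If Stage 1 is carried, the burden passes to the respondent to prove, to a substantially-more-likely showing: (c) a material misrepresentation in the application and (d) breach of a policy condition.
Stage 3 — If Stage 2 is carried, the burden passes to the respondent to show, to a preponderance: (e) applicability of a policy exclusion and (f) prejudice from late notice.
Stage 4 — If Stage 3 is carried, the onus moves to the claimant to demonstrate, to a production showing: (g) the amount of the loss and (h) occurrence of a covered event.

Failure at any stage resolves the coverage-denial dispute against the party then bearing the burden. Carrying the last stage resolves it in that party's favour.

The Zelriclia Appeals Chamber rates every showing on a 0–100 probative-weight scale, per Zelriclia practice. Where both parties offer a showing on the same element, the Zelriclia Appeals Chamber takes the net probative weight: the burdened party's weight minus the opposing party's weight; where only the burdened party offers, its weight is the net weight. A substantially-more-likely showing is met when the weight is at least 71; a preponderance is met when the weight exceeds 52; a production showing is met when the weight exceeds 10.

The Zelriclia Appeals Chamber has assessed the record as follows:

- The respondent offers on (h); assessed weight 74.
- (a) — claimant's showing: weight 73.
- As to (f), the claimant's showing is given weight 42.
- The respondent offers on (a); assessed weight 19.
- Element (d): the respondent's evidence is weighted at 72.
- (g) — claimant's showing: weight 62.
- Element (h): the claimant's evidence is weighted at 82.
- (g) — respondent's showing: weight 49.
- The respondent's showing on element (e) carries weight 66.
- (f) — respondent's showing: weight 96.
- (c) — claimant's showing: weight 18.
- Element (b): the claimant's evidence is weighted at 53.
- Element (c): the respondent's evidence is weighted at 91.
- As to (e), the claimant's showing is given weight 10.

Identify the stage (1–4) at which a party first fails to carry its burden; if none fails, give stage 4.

stage 4

Stage 1 — burden on claimant; standard: a preponderance (weight exceeds 52).
    (a): 73 − 19 = 54 > 52 [met]
    (b): 53 > 52 [met]
  All elements met. The burden passes to the respondent.
Stage 2 — burden on respondent; standard: a substantially-more-likely showing (weight is at least 71).
    (c): 91 − 18 = 73 ≥ 71 [met]
    (d): 72 ≥ 71 [met]
  Stage 2 carried; the burden remains with the respondent.
Stage 3 — burden on respondent; standard: a preponderance (weight exceeds 52).
    (e): 66 − 10 = 56 > 52 [met]
    (f): 96 − 42 = 54 > 52 [met]
  Stage 3 is satisfied; the onus moves to the claimant.
Stage 4 — burden on claimant; standard: a production showing (weight exceeds 10).
    (g): 62 − 49 = 13 > 10 [met]
    (h): 82 − 74 = 8 ≤ 10 [not met]
  Stage 4 not carried; the claimant fails its burden.
The respondent prevails.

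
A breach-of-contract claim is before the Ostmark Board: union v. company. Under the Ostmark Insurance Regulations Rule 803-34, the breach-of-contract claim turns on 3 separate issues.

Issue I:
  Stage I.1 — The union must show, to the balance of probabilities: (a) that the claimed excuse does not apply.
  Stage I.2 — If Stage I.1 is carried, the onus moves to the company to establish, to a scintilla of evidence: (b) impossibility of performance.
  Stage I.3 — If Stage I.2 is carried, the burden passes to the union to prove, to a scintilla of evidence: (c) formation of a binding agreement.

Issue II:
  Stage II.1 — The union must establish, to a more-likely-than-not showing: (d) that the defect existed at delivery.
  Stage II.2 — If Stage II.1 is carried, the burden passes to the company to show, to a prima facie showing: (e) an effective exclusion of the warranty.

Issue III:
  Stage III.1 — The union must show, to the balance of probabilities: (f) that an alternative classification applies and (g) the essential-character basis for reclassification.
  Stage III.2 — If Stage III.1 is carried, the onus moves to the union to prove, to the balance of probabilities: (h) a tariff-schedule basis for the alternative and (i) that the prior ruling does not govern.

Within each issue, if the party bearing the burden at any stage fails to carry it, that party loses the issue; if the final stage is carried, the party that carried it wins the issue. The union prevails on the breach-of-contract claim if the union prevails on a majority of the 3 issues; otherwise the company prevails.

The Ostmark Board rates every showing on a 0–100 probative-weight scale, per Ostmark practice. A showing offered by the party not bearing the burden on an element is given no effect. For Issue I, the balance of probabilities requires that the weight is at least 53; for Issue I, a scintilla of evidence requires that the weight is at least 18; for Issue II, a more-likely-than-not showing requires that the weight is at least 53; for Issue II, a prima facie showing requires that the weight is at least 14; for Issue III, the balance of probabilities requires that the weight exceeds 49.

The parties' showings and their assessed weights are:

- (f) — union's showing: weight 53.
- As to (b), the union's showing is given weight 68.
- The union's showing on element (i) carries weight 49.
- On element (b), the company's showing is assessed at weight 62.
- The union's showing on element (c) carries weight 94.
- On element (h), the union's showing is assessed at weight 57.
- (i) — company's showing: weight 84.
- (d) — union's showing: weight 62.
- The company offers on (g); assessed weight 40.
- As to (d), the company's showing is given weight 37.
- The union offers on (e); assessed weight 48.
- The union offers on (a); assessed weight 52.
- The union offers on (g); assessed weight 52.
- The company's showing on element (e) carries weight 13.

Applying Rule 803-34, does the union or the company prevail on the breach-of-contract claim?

company

— Issue I —
Stage I.1 — burden on union; standard: the balance of probabilities (weight is at least 53).
    (a): 52 < 53 [not met]
  Not every element is met, so the union fails to carry Stage I.1.
So the company prevails on this issue.
— Issue II —
Stage II.1 — burden on union; standard: a more-likely-than-not showing (weight is at least 53).
    (d): 62 (company's 37 disregarded) ≥ 53 [met]
  Stage II.1 is satisfied; the onus moves to the company.
Stage II.2 — burden on company; standard: a prima facie showing (weight is at least 14).
    (e): 13 (union's 48 disregarded) < 14 [not met]
  Not every element is met, so the company fails to carry Stage II.2.
The analysis ends at Stage II.2; the union prevails on this issue.
— Issue III —
Stage III.1 (union, the balance of probabilities, weight exceeds 49): (f) 53 > 49 — meets; (g) 52 (company's 40 disregarded) > 49 — meets.
  Stage III.1 is satisfied; the union continues to bear the burden.
Stage III.2 (union, the balance of probabilities, weight exceeds 49): (h) 57 > 49 — meets; (i) 49 (company's 84 disregarded) ≤ 49 — fails.
  Stage III.2 not carried; the union fails its burden.
The company prevails on this issue.
Per-issue: Issue I → company; Issue II → union; Issue III → company. The union must prevail on a majority of issues; overall, the company prevails.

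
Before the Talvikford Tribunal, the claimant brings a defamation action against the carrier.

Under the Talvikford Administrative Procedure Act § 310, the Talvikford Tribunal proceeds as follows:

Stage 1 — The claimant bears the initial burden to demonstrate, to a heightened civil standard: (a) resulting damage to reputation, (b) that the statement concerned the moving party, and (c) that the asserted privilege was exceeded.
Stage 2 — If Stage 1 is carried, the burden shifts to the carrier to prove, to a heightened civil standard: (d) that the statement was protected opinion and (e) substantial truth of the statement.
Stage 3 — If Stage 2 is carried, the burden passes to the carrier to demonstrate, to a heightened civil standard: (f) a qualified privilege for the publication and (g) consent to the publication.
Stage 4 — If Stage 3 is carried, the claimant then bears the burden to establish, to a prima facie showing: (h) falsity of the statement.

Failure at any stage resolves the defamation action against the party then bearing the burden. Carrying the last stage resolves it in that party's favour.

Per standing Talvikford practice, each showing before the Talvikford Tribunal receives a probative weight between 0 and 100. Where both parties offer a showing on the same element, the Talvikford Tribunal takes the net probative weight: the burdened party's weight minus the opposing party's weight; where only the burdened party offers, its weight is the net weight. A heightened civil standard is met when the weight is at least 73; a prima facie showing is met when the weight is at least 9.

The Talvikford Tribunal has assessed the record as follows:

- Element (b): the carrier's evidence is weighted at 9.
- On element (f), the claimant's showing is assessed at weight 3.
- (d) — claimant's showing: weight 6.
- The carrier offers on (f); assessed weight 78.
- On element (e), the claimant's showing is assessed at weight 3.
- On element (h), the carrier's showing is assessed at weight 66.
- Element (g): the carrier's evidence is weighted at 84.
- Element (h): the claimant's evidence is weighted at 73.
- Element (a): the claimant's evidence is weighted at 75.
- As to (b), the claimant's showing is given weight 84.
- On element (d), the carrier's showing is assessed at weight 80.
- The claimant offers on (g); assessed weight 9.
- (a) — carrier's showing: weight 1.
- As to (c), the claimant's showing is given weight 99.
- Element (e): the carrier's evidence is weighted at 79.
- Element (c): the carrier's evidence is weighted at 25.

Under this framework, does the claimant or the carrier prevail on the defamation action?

carrier

Stage 1 (claimant, a heightened civil standard, weight is at least 73): (a) net 75−1=74 ≥ 73 — meets; (b) net 84−9=75 ≥ 73 — meets; (c) net 99−25=74 ≥ 73 — meets.
  Stage 1 is satisfied; the onus moves to the carrier.
Stage 2 (carrier, a heightened civil standard, weight is at least 73): (d) net 80−6=74 ≥ 73 — meets; (e) net 79−3=76 ≥ 73 — meets.
  All elements met. The carrier retains the burden for Stage 3.
Stage 3 (carrier, a heightened civil standard, weight is at least 73): (f) net 78−3=75 ≥ 73 — meets; (g) net 84−9=75 ≥ 73 — meets.
  All elements met. The burden passes to the claimant.
Stage 4 (claimant, a prima facie showing, weight is at least 9): (h) net 73−66=7 < 9 — fails.
  Not every element is met, so the claimant fails to carry Stage 4.
The analysis ends at Stage 4; the carrier prevails.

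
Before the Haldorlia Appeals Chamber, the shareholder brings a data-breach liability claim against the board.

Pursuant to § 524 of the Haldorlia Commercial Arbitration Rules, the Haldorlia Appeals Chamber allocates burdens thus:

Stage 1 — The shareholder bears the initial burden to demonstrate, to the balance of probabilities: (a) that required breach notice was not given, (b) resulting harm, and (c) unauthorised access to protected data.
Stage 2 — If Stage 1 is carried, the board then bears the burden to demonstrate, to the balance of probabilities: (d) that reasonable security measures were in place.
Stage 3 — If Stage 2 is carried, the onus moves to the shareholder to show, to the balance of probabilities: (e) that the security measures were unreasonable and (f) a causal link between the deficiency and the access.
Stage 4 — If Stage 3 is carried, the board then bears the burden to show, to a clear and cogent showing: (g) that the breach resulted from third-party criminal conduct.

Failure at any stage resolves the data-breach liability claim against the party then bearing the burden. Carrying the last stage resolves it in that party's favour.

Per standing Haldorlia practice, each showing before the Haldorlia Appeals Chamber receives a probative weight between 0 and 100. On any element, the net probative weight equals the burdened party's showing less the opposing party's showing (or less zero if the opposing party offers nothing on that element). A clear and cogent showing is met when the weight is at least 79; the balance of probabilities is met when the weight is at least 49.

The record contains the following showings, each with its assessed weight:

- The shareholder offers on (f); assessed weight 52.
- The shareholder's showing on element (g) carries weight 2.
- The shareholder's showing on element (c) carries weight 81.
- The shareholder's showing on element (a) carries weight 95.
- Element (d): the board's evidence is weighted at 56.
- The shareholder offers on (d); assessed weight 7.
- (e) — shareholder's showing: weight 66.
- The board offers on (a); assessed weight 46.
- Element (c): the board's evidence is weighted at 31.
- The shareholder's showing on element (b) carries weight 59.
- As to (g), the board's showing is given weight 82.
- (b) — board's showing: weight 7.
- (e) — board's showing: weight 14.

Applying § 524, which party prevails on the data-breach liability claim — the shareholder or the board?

board

Stage 1 — burden on shareholder; standard: the balance of probabilities (weight is at least 49).
    (a): 95 − 46 = 49 ≥ 49 [met]
    (b): 59 − 7 = 52 ≥ 49 [met]
    (c): 81 − 31 = 50 ≥ 49 [met]
  Stage 1 carried; the burden shifts to the board.
Stage 2 — burden on board; standard: the balance of probabilities (weight is at least 49).
    (d): 56 − 7 = 49 ≥ 49 [met]
  Stage 2 is satisfied; the onus moves to the shareholder.
Stage 3 — burden on shareholder; standard: the balance of probabilities (weight is at least 49).
    (e): 66 − 14 = 52 ≥ 49 [met]
    (f): 52 ≥ 49 [met]
  Stage 3 carried; the burden shifts to the board.
Stage 4 — burden on board; standard: a clear and cogent showing (weight is at least 79).
    (g): 82 − 2 = 80 ≥ 79 [met]
  The board carries the last stage.
Every stage carried; the board prevails.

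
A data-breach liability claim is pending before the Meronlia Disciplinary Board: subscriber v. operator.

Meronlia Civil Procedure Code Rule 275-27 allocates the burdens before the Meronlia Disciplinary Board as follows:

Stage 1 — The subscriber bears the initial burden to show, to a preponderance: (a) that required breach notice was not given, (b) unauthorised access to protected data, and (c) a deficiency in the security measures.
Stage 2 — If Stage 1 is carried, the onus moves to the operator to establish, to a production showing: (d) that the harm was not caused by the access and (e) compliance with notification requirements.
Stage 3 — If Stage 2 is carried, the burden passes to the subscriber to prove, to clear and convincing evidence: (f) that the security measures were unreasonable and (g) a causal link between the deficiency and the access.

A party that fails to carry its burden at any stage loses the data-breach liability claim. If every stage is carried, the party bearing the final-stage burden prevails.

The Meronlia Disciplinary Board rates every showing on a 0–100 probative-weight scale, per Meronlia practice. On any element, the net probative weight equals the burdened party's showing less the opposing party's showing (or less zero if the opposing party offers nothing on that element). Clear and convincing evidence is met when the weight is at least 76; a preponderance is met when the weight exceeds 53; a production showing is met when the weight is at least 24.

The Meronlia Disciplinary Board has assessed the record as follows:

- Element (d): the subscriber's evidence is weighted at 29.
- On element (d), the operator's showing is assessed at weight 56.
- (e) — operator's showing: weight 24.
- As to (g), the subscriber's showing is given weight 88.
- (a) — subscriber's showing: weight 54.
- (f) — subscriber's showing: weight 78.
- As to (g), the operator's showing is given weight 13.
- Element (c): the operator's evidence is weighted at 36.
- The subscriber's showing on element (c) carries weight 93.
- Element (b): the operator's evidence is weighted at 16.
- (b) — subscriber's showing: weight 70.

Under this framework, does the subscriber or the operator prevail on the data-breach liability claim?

Stage 1 (subscriber, a preponderance, weight exceeds 53): (a) 54 > 53 — meets; (b) net 70−16=54 > 53 — meets; (c) net 93−36=57 > 53 — meets.
  Stage 1 is satisfied; the onus moves to the operator.
Stage 2 (operator, a production showing, weight is at least 24): (d) net 56−29=27 ≥ 24 — meets; (e) 24 ≥ 24 — meets.
  Stage 2 carried; the burden shifts to the subscriber.
Stage 3 (subscriber, clear and convincing evidence, weight is at least 76): (f) 78 ≥ 76 — meets; (g) net 88−13=75 < 76 — fails.
  The subscriber does not carry Stage 3.
The operator prevails.

operator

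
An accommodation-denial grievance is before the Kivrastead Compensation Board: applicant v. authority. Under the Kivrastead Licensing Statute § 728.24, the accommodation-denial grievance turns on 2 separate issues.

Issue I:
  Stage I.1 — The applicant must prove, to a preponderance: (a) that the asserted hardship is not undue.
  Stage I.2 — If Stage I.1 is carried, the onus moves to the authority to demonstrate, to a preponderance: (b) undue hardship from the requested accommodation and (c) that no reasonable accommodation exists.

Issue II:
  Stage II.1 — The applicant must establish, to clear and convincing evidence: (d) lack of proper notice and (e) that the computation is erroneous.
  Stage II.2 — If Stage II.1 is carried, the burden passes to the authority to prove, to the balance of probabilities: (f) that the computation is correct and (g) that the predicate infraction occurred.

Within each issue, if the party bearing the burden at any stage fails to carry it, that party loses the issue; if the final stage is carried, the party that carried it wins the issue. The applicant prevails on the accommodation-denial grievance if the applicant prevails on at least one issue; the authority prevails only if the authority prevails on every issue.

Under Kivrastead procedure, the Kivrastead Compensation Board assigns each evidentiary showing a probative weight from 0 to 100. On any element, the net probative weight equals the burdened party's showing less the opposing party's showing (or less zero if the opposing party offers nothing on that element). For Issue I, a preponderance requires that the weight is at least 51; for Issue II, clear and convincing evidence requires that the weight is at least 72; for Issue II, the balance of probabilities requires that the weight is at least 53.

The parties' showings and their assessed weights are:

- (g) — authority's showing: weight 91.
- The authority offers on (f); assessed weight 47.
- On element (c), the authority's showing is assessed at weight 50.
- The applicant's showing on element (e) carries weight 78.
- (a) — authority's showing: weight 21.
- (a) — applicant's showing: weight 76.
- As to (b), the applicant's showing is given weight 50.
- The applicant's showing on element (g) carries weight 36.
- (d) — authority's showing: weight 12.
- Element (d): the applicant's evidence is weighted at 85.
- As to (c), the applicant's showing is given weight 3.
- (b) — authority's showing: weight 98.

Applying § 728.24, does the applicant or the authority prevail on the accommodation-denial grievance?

applicant

— Issue I —
At Stage I.1 the applicant must meet a preponderance (weight is at least 51): on (a) the weight is 76 less the opposing 21 gives net 55, which does reach 51, so (a) meets the standard.
  Stage I.1 carried; the burden shifts to the authority.
At Stage I.2 the authority must meet a preponderance (weight is at least 51): on (b) the weight is 98 less the opposing 50 gives net 48, < 51, so (b) does not meet the standard; on (c) the weight is 50 less the opposing 3 gives net 47, which does not reach 51, so (c) does not meet the standard.
  The authority does not carry Stage I.2.
The analysis ends at Stage I.2; the applicant prevails on this issue.
— Issue II —
Stage II.1 — burden on applicant; standard: clear and convincing evidence (weight is at least 72).
    (d): 85 − 12 = 73 ≥ 72 [met]
    (e): 78 ≥ 72 [met]
  All elements met. The burden passes to the authority.
Stage II.2 — burden on authority; standard: the balance of probabilities (weight is at least 53).
    (f): 47 < 53 [not met]
    (g): 91 − 36 = 55 ≥ 53 [met]
  Stage II.2 not carried; the authority fails its burden.
The analysis ends at Stage II.2; the applicant prevails on this issue.
Per-issue: Issue I → applicant; Issue II → applicant. The applicant must prevail on at least one issue; overall, the applicant prevails.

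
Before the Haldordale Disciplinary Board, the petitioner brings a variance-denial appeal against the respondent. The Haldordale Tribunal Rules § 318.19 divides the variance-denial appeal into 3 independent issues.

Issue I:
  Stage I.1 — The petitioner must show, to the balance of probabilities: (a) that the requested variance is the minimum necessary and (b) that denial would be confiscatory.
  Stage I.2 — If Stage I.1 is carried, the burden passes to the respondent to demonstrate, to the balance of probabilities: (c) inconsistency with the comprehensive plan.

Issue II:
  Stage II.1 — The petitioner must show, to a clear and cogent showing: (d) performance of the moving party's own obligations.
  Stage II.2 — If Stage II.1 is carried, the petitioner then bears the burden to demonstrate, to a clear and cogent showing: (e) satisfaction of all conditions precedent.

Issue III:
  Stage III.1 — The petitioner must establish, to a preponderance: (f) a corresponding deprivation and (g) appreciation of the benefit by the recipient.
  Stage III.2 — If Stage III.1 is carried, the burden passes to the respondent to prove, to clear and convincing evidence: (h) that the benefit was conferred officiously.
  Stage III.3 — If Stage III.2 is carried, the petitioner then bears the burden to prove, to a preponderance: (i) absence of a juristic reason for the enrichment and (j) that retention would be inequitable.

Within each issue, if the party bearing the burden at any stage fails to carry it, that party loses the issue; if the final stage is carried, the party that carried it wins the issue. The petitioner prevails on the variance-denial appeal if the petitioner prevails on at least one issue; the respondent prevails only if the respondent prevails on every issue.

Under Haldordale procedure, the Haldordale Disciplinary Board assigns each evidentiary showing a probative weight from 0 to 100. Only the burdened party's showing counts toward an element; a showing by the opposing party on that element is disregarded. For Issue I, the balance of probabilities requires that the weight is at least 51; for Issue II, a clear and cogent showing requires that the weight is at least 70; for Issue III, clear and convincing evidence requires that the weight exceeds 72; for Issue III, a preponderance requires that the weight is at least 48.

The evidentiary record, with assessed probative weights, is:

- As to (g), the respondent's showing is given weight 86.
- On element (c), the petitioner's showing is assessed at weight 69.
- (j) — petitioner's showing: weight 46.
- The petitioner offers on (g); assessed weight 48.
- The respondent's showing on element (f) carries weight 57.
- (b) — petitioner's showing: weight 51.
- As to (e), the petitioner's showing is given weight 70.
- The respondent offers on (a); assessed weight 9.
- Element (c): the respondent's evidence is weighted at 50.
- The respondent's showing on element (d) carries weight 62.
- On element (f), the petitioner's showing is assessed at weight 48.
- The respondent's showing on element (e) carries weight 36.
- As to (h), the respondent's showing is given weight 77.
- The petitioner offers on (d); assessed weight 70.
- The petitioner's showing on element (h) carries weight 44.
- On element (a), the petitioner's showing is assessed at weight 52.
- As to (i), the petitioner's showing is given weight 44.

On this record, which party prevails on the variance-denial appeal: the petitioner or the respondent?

— Issue I —
Stage I.1 (petitioner, the balance of probabilities, weight is at least 51): (a) 52 (respondent's 9 disregarded) ≥ 51 — meets; (b) 51 ≥ 51 — meets.
  Stage I.1 carried; the burden shifts to the respondent.
Stage I.2 (respondent, the balance of probabilities, weight is at least 51): (c) 50 (petitioner's 69 disregarded) < 51 — fails.
  Stage I.2 not carried; the respondent fails its burden.
The analysis ends at Stage I.2; the petitioner prevails on this issue.
— Issue II —
Stage II.1 (petitioner, a clear and cogent showing, weight is at least 70): (d) 70 (respondent's 62 disregarded) ≥ 70 — meets.
  Stage II.1 is satisfied; the petitioner continues to bear the burden.
Stage II.2 (petitioner, a clear and cogent showing, weight is at least 70): (e) 70 (respondent's 36 disregarded) ≥ 70 — meets.
  The petitioner carries the last stage.
All stages carried — the petitioner prevails on this issue.
— Issue III —
At Stage III.1 the petitioner must meet a preponderance (weight is at least 48): on (f) the weight is 48 (the respondent's 57 is given no effect), ≥ 48, so (f) meets the standard; on (g) the weight is 48 (the respondent's 86 is given no effect), which does reach 48, so (g) meets the standard.
  Stage III.1 is satisfied; the onus moves to the respondent.
At Stage III.2 the respondent must meet clear and convincing evidence (weight exceeds 72): on (h) the weight is 77 (the petitioner's 44 is given no effect), > 72, so (h) meets the standard.
  All elements met. The burden passes to the petitioner.
At Stage III.3 the petitioner must meet a preponderance (weight is at least 48): on (i) the weight is 44, which does not reach 48, so (i) does not meet the standard; on (j) the weight is 46, which does not reach 48, so (j) does not meet the standard.
  Not every element is met, so the petitioner fails to carry Stage III.3.
The respondent prevails on this issue.
Per-issue: Issue I → petitioner; Issue II → petitioner; Issue III → respondent. The petitioner must prevail on at least one issue; overall, the petitioner prevails.

petitioner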